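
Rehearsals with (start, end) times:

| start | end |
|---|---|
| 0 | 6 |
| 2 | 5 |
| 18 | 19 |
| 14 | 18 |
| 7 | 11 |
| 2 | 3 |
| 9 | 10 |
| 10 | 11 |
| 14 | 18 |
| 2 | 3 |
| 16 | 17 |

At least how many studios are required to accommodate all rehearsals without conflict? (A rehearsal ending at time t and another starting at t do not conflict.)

Count concurrent intervals with a sweep; the peak is the room count.
Events (time:±→running): 0:+→1 2:+→2 2:+→3 2:+→4 … peak 4.

4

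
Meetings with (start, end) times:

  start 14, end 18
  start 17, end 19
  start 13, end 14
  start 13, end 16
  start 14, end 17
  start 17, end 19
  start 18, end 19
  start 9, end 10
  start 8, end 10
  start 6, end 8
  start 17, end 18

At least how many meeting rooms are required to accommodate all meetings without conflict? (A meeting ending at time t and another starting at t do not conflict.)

Count concurrent intervals with a sweep; the peak is the room count.
Events (time:±→running): 6:+→1 8:-→0 8:+→1 9:+→2 10:-→1 10:-→0 13:+→1 13:+→2 14:-→1 14:+→2 14:+→3 16:-→2 17:-→1 17:+→2 17:+→3 17:+→4 … peak 4.

4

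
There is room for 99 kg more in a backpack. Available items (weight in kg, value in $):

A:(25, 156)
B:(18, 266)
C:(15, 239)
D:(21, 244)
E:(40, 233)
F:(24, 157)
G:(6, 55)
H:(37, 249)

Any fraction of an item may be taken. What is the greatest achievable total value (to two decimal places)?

1066.08

Greedy by value/weight ratio, highest first.
Order: C (239/15=15.93) > B (266/18=14.78) > D (244/21=11.62) > G (55/6=9.17) > H (249/37=6.73) > F (157/24=6.54) > A (156/25=6.24) > E (233/40=5.83)
Fill: take C (15 @ 239) → take B (18 @ 266) → take D (21 @ 244) → take G (6 @ 55) → take H (37 @ 249) → take 2/24 of F → 13.08; 99/99 used.
Total value = 1066.08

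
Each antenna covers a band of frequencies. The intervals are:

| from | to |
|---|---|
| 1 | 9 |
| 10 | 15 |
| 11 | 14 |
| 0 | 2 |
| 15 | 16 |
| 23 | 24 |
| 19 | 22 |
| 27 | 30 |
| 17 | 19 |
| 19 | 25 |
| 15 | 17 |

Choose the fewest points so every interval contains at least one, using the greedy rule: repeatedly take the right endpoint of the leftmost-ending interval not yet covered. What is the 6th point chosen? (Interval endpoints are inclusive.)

30

Sort by right endpoint; whenever an interval is uncovered, place a point at its right end.
Sorted: [0,2] [1,9] [11,14] [10,15] [15,16] [15,17] [17,19] [19,22] [23,24] [19,25] [27,30]
{[0,2],[1,9]} hit by 2; {[11,14],[10,15]} hit by 14; {[15,16],[15,17]} hit by 16; {[17,19],[19,22]} hit by 19; {[23,24],[19,25]} hit by 24; {[27,30]} hit by 30.
Points: 2, 14, 16, 19, 24, 30 (6 total).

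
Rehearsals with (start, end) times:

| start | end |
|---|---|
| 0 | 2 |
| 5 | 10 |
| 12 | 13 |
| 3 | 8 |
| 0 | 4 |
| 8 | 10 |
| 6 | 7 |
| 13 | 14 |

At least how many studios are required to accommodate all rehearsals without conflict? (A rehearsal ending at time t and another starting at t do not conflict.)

3

The answer is the maximum number of intervals overlapping at any instant.
Events (time:±→running): 0:+→1 0:+→2 2:-→1 3:+→2 4:-→1 5:+→2 6:+→3 … peak 3.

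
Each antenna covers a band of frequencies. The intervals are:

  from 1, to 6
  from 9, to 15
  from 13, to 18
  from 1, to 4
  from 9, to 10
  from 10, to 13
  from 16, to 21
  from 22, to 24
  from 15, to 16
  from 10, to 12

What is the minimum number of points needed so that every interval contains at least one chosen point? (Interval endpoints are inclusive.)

4

Sort by right endpoint; whenever an interval is uncovered, place a point at its right end.
Sorted: [1,4] [1,6] [9,10] [10,12] [10,13] [9,15] [15,16] [13,18] [16,21] [22,24]
{[1,4],[1,6]} hit by 4; {[9,10],[10,12],[10,13],[9,15]} hit by 10; {[15,16],[13,18],[16,21]} hit by 16; {[22,24]} hit by 24.
Points: 4, 10, 16, 24 (4 total).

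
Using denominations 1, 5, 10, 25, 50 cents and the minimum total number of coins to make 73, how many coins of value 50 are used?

Use the largest denomination that fits, subtract, and repeat.
73 − 1×50→23 − 2×10→3 − 3×1→0
Count of 50: 1

1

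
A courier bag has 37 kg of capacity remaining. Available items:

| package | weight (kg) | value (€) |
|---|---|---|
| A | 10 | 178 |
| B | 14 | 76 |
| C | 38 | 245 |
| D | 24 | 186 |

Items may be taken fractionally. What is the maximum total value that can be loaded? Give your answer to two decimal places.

Sort by value per unit weight and fill in that order.
Order: A (178/10=17.80) > D (186/24=7.75) > C (245/38=6.45) > B (76/14=5.43)
Fill: take A (10 @ 178) → take D (24 @ 186) → take 3/38 of C → 19.34; 37/37 used.
Total value = 383.34

383.34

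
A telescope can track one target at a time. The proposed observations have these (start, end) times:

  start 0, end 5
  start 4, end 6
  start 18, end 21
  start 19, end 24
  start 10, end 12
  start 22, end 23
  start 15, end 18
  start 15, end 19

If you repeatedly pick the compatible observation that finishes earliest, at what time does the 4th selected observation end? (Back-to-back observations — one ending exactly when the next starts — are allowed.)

21

Sorted by end: (0,5)  (4,6)  (10,12)  (15,18)  (15,19)  (18,21)  (22,23)  (19,24)
take (0,5); take (10,12); take (15,18); take (18,21); take (22,23).
Selected: (0,5) (10,12) (15,18) (18,21) (22,23)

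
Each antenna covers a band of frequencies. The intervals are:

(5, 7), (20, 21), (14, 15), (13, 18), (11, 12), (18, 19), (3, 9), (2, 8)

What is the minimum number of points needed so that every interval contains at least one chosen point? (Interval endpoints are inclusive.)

Process intervals by earliest right end; each time one isn't hit yet, stab at its right endpoint.
By right end: [5,7]  [2,8]  [3,9]  [11,12]  [14,15]  [13,18]  [18,19]  [20,21]
[5,7] uncovered → point at 7; [11,12] uncovered → point at 12; [14,15] uncovered → point at 15; [18,19] uncovered → point at 19; [20,21] uncovered → point at 21.
Points: 7, 12, 15, 19, 21 (5 total).

5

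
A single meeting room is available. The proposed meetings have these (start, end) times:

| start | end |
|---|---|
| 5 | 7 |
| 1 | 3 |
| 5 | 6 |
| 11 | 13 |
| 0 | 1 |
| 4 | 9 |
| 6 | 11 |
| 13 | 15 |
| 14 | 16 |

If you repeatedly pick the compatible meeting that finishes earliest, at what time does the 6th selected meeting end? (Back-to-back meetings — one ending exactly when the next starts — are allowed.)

15

Sorted by end: (0,1)  (1,3)  (5,6)  (5,7)  (4,9)  (6,11)  (11,13)  (13,15)  (14,16)
take (0,1); take (1,3); take (5,6); take (6,11); take (11,13); take (13,15).
Selected: (0,1) (1,3) (5,6) (6,11) (11,13) (13,15)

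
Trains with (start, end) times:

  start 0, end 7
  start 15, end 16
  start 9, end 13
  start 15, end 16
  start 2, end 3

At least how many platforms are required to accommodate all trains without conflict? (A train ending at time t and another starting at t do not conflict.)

2

Events (time:±→running): 0:+→1 2:+→2 … peak 2.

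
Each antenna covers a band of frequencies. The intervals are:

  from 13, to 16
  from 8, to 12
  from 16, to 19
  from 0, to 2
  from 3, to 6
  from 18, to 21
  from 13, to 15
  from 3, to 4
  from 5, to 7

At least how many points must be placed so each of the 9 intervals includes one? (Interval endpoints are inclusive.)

6

Sorted: [0,2] [3,4] [3,6] [5,7] [8,12] [13,15] [13,16] [16,19] [18,21]
{[0,2]} hit by 2; {[3,4],[3,6]} hit by 4; {[5,7]} hit by 7; {[8,12]} hit by 12; {[13,15],[13,16]} hit by 15; {[16,19],[18,21]} hit by 19.
Points: 2, 4, 7, 12, 15, 19 (6 total).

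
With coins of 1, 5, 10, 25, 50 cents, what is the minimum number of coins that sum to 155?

4

Use the largest denomination that fits, subtract, and repeat.
155 = 3×50 + 1×5
Total coins = 3 + 1 = 4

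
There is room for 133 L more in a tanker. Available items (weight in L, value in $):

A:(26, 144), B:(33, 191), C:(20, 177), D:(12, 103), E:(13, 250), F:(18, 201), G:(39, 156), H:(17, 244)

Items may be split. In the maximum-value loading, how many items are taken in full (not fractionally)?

Order: E (250/13=19.23) > H (244/17=14.35) > F (201/18=11.17) > C (177/20=8.85) > D (103/12=8.58) > B (191/33=5.79) > A (144/26=5.54) > G (156/39=4.00)
Fill: take E (13 @ 250) → take H (17 @ 244) → take F (18 @ 201) → take C (20 @ 177) → take D (12 @ 103) → take B (33 @ 191) → take 20/26 of A → 110.77; 133/133 used.
6 item(s) taken whole; one partial (take 20/26 of A).

6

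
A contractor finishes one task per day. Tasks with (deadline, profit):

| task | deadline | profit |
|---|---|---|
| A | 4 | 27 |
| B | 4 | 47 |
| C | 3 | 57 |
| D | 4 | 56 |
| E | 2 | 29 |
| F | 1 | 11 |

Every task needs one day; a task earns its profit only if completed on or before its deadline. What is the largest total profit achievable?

Profit order: C=57 D=56 B=47 E=29 A=27 F=11
Assign: C→slot 3, D→slot 4, B→slot 2, E→slot 1, A skipped, F skipped.
Slots: [1:E] [2:B] [3:C] [4:D]
Profit = 29 + 47 + 57 + 56 = 189

189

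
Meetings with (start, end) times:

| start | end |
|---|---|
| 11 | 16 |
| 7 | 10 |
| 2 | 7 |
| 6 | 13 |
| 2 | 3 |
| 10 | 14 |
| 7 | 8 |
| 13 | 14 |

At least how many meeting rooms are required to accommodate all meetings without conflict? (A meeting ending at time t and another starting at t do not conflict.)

Count concurrent intervals with a sweep; the peak is the room count.
Events (time:±→running): 2:+→1 2:+→2 3:-→1 6:+→2 7:-→1 7:+→2 7:+→3 … peak 3.

3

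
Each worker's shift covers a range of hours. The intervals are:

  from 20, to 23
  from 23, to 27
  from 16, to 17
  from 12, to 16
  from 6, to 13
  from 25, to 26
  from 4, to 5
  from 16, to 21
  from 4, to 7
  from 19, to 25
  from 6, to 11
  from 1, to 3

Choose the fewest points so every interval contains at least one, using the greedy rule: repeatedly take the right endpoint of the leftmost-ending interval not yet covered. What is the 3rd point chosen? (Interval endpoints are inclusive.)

By right end: [1,3]  [4,5]  [4,7]  [6,11]  [6,13]  [12,16]  [16,17]  [16,21]  [20,23]  [19,25]  [25,26]  [23,27]
[1,3] uncovered → point at 3; [4,5] uncovered → point at 5; [6,11] uncovered → point at 11; [12,16] uncovered → point at 16; [20,23] uncovered → point at 23; [25,26] uncovered → point at 26.
Points: 3, 5, 11, 16, 23, 26 (6 total).

11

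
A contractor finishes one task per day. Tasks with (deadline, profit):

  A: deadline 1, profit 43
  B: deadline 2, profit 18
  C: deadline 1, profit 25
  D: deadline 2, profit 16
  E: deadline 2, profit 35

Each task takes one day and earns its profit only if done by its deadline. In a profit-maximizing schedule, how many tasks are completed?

Sort by profit descending; place each in the latest free slot ≤ its deadline.
By profit: A(d1,43), E(d2,35), C(d1,25), B(d2,18), D(d2,16)
A→slot 1; E→slot 2; C skipped; B skipped; D skipped.
2 of 5 scheduled.

2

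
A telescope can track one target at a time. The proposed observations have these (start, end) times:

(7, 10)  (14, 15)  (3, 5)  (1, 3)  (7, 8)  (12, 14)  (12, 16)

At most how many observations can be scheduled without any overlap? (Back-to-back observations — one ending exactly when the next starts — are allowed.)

5

Order by finish time; keep every interval that doesn't clash with the previous kept one.
Sorted by end: (1,3)  (3,5)  (7,8)  (7,10)  (12,14)  (14,15)  (12,16)
take (1,3); take (3,5); take (7,8); skip (7,10); take (12,14); take (14,15).
Selected 5 observations.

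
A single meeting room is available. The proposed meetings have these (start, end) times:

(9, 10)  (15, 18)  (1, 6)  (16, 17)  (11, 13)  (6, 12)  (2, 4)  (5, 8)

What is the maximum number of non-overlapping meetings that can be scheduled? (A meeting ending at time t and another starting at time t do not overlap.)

By end time: (2,4), (1,6), (5,8), (9,10), (6,12), (11,13), (16,17), (15,18).
Pick (2,4); next start ≥ 4 → (5,8); next start ≥ 8 → (9,10); next start ≥ 10 → (11,13); next start ≥ 13 → (16,17).
Selected 5 meetings.

5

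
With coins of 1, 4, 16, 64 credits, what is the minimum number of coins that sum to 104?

Use the largest denomination that fits, subtract, and repeat.
104 − 1×64→40 − 2×16→8 − 2×4→0
Total coins = 1 + 2 + 2 = 5

5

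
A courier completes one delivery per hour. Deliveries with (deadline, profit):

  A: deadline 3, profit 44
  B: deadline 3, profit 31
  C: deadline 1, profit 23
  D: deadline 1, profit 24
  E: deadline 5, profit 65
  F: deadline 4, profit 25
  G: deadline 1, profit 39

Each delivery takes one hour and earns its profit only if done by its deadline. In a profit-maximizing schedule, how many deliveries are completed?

Sort by profit descending; place each in the latest free slot ≤ its deadline.
Profit order: E=65 A=44 G=39 B=31 F=25 D=24 C=23
Assign: E→slot 5, A→slot 3, G→slot 1, B→slot 2, F→slot 4, D skipped, C skipped.
Slots: [1:G] [2:B] [3:A] [4:F] [5:E]
5 of 7 scheduled.

5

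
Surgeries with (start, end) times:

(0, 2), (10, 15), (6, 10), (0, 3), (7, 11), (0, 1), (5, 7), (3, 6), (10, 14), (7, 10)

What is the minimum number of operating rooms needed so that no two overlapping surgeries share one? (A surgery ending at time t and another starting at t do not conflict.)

3

The answer is the maximum number of intervals overlapping at any instant.
Events (time:±→running): 0:+→1 0:+→2 0:+→3 … peak 3.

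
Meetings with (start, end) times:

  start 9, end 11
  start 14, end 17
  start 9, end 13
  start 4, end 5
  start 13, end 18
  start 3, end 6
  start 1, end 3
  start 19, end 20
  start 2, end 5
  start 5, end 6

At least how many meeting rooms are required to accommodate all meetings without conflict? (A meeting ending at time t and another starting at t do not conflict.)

Count concurrent intervals with a sweep; the peak is the room count.
Events (time:±→running): 1:+→1 2:+→2 3:-→1 3:+→2 4:+→3 … peak 3.

3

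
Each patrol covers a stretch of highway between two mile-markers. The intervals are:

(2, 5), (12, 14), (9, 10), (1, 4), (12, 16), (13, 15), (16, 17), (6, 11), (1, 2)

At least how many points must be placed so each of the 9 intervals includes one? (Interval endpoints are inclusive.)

Sort by right endpoint; whenever an interval is uncovered, place a point at its right end.
Sorted: [1,2] [1,4] [2,5] [9,10] [6,11] [12,14] [13,15] [12,16] [16,17]
{[1,2],[1,4],[2,5]} hit by 2; {[9,10],[6,11]} hit by 10; {[12,14],[13,15],[12,16]} hit by 14; {[16,17]} hit by 17.
Points: 2, 10, 14, 17 (4 total).

4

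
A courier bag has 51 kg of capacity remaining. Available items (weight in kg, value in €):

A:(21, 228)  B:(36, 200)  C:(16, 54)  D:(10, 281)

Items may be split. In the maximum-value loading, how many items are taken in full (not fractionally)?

2

Greedy by value/weight ratio, highest first.
Ratios (sorted): D 28.10, A 10.86, B 5.56, C 3.38
take D (10 @ 281); take A (21 @ 228); take 20/36 of B → 111.11. Capacity used 51/51.
2 item(s) taken whole; one partial (take 20/36 of B).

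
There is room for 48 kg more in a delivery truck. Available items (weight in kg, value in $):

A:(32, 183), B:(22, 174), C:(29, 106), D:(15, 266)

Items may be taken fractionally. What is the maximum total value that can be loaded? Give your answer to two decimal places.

Sort by value per unit weight and fill in that order.
Ratios (sorted): D 17.73, B 7.91, A 5.72, C 3.66
take D (15 @ 266); take B (22 @ 174); take 11/32 of A → 62.91. Capacity used 48/48.
Total value = 502.91

502.91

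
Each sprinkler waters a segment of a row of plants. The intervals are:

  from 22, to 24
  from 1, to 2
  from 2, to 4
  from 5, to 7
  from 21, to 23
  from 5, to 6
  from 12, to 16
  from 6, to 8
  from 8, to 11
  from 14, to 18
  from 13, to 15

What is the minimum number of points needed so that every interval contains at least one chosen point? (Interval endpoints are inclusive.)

Sort by right endpoint; whenever an interval is uncovered, place a point at its right end.
By right end: [1,2]  [2,4]  [5,6]  [5,7]  [6,8]  [8,11]  [13,15]  [12,16]  [14,18]  [21,23]  [22,24]
[1,2] uncovered → point at 2; [5,6] uncovered → point at 6; [8,11] uncovered → point at 11; [13,15] uncovered → point at 15; [21,23] uncovered → point at 23.
Points: 2, 6, 11, 15, 23 (5 total).

5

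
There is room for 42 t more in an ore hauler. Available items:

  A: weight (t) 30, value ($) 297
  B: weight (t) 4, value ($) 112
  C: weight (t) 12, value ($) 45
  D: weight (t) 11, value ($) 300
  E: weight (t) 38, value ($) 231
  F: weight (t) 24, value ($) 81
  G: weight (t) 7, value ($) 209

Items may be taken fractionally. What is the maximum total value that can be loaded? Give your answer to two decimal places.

Order: G (209/7=29.86) > B (112/4=28.00) > D (300/11=27.27) > A (297/30=9.90) > E (231/38=6.08) > C (45/12=3.75) > F (81/24=3.38)
Fill: take G (7 @ 209) → take B (4 @ 112) → take D (11 @ 300) → take 20/30 of A → 198.00; 42/42 used.
Total value = 819.00

819.00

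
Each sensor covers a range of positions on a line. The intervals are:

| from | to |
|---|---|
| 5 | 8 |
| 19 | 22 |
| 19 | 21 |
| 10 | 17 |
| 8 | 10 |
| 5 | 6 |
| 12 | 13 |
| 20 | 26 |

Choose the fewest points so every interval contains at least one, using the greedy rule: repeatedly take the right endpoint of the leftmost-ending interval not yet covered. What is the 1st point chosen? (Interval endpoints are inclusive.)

Sort by right endpoint; whenever an interval is uncovered, place a point at its right end.
Sorted: [5,6] [5,8] [8,10] [12,13] [10,17] [19,21] [19,22] [20,26]
{[5,6],[5,8]} hit by 6; {[8,10]} hit by 10; {[12,13],[10,17]} hit by 13; {[19,21],[19,22],[20,26]} hit by 21.
Points: 6, 10, 13, 21 (4 total).

6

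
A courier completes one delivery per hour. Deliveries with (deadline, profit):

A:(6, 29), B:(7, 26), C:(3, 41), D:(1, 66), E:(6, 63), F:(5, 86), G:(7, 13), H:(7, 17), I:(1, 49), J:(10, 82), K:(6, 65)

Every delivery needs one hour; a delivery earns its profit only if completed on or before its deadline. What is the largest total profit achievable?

458

Sort by profit descending; place each in the latest free slot ≤ its deadline.
Profit order: F=86 J=82 D=66 K=65 E=63 I=49 C=41 A=29 B=26 H=17 G=13
Assign: F→slot 5, J→slot 10, D→slot 1, K→slot 6, E→slot 4, I skipped, C→slot 3, A→slot 2, B→slot 7, H skipped, G skipped.
Slots: [1:D] [2:A] [3:C] [4:E] [5:F] [6:K] [7:B] [10:J]
Profit = 66 + 29 + 41 + 63 + 86 + 65 + 26 + 82 = 458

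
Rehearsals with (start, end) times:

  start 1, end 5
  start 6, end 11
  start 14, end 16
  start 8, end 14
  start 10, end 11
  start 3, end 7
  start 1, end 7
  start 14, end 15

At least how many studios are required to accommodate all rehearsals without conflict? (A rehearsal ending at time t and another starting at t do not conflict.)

The answer is the maximum number of intervals overlapping at any instant.
starts: [1, 1, 3, 6, 8, 10, 14, 14]
ends:   [5, 7, 7, 11, 11, 14, 15, 16]
s1→1 s1→2 s3→3  — peak 3.

3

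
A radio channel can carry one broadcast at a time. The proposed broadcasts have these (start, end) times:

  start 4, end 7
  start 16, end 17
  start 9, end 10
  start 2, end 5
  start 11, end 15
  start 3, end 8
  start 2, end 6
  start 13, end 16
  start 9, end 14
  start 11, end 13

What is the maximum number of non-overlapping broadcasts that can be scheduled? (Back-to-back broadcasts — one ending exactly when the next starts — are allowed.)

Sort by end time and greedily take each interval whose start is ≥ the last chosen end.
Sorted by end: (2,5)  (2,6)  (4,7)  (3,8)  (9,10)  (11,13)  (9,14)  (11,15)  (13,16)  (16,17)
take (2,5); skip (2,6); skip (3,8); take (9,10); take (11,13); skip (11,15); take (13,16); take (16,17).
Selected 5 broadcasts.

5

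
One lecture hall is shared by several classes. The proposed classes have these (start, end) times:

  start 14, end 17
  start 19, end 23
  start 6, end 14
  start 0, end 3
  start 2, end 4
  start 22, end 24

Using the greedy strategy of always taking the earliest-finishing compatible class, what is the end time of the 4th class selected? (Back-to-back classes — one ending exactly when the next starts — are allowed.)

23

Greedy by earliest finish: after sorting by end time, pick each interval compatible with the last pick.
Sorted by end: (0,3)  (2,4)  (6,14)  (14,17)  (19,23)  (22,24)
take (0,3); skip (2,4); take (6,14); take (14,17); take (19,23).
Selected: (0,3) (6,14) (14,17) (19,23)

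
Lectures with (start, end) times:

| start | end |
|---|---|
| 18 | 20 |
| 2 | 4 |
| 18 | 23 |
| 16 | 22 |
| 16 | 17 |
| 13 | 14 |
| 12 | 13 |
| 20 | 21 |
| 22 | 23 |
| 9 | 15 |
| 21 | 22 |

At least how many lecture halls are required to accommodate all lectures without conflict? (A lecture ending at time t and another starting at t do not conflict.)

3

starts: [2, 9, 12, 13, 16, 16, 18, 18, 20, 21, 22]
ends:   [4, 13, 14, 15, 17, 20, 21, 22, 22, 23, 23]
s2→1 e4→0 s9→1 s12→2 e13→1 s13→2 e14→1 e15→0 s16→1 s16→2 e17→1 s18→2 s18→3  — peak 3.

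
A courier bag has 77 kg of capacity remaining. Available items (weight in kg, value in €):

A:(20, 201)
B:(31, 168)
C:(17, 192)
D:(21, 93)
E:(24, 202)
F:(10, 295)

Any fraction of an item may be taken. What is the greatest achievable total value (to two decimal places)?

922.52

Greedy by value/weight ratio, highest first.
Ratios (sorted): F 29.50, C 11.29, A 10.05, E 8.42, B 5.42, D 4.43
take F (10 @ 295); take C (17 @ 192); take A (20 @ 201); take E (24 @ 202); take 6/31 of B → 32.52. Capacity used 77/77.
Total value = 922.52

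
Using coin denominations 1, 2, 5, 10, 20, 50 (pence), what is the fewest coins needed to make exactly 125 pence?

4

Use the largest denomination that fits, subtract, and repeat.
125 = 2×50 + 1×20 + 1×5
Total coins = 2 + 1 + 1 = 4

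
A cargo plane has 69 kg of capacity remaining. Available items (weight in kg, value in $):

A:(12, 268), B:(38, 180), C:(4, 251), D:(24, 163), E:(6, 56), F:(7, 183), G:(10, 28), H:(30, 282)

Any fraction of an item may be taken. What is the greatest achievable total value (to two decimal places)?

Greedy by value/weight ratio, highest first.
Ratios (sorted): C 62.75, F 26.14, A 22.33, H 9.40, E 9.33, D 6.79, B 4.74, G 2.80
take C (4 @ 251); take F (7 @ 183); take A (12 @ 268); take H (30 @ 282); take E (6 @ 56); take 10/24 of D → 67.92. Capacity used 69/69.
Total value = 1107.92

1107.92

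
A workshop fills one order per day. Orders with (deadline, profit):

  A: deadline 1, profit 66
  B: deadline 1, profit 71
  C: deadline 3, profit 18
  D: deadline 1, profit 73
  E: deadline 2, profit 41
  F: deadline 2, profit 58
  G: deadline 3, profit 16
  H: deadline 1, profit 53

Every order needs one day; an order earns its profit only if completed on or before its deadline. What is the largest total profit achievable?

149

By profit: D(d1,73), B(d1,71), A(d1,66), F(d2,58), H(d1,53), E(d2,41), C(d3,18), G(d3,16)
D→slot 1; B skipped; A skipped; F→slot 2; H skipped; E skipped; C→slot 3; G skipped.
Profit = 73 + 58 + 18 = 149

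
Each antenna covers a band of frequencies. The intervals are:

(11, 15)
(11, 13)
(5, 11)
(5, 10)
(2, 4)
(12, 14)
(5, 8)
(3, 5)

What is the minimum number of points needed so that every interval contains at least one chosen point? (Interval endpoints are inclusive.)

3

Process intervals by earliest right end; each time one isn't hit yet, stab at its right endpoint.
Sorted: [2,4] [3,5] [5,8] [5,10] [5,11] [11,13] [12,14] [11,15]
{[2,4],[3,5]} hit by 4; {[5,8],[5,10],[5,11]} hit by 8; {[11,13],[12,14],[11,15]} hit by 13.
Points: 4, 8, 13 (3 total).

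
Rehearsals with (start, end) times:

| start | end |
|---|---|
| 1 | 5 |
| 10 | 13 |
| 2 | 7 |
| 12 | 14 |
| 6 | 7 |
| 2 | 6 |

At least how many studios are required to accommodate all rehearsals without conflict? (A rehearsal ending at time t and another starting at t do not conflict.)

3

Events (time:±→running): 1:+→1 2:+→2 2:+→3 … peak 3.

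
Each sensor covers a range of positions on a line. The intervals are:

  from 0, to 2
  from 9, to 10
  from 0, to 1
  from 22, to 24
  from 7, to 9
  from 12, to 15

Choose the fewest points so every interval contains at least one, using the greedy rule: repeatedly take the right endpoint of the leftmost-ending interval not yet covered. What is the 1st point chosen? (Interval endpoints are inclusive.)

1

Sorted: [0,1] [0,2] [7,9] [9,10] [12,15] [22,24]
{[0,1],[0,2]} hit by 1; {[7,9],[9,10]} hit by 9; {[12,15]} hit by 15; {[22,24]} hit by 24.
Points: 1, 9, 15, 24 (4 total).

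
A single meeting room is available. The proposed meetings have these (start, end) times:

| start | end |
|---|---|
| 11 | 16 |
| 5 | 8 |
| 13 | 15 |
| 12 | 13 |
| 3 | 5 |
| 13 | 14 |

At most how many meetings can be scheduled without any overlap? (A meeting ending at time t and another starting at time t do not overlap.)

Sort by end time and greedily take each interval whose start is ≥ the last chosen end.
Sorted by end: (3,5)  (5,8)  (12,13)  (13,14)  (13,15)  (11,16)
take (3,5); take (5,8); take (12,13); take (13,14).
Selected 4 meetings.

4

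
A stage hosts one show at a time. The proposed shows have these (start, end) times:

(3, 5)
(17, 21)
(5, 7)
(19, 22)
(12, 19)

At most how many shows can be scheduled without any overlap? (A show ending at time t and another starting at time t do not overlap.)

Sorted by end: (3,5)  (5,7)  (12,19)  (17,21)  (19,22)
take (3,5); take (5,7); take (12,19); skip (17,21); take (19,22).
Selected 4 shows.

4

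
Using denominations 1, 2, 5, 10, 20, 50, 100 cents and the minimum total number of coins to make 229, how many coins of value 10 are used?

0

229 = 2×100 + 1×20 + 1×5 + 2×2
Count of 10: 0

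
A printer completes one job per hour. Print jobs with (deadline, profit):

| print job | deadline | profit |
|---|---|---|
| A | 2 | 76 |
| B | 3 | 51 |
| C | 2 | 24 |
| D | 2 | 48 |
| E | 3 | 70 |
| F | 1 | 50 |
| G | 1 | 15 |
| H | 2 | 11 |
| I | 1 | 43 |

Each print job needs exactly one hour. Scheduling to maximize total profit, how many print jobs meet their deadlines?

Sort by profit descending; place each in the latest free slot ≤ its deadline.
By profit: A(d2,76), E(d3,70), B(d3,51), F(d1,50), D(d2,48), I(d1,43), C(d2,24), G(d1,15), H(d2,11)
A→slot 2; E→slot 3; B→slot 1; F skipped; D skipped; I skipped; C skipped; G skipped; H skipped.
3 of 9 scheduled.

3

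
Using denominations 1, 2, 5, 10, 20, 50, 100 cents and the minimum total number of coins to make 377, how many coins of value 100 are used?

3

377 − 3×100→77 − 1×50→27 − 1×20→7 − 1×5→2 − 1×2→0
Count of 100: 3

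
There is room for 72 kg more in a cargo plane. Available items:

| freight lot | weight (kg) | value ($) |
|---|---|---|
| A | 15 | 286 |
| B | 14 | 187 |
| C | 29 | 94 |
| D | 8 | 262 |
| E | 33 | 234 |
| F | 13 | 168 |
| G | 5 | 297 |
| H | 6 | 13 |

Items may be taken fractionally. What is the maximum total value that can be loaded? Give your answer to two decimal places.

Greedy by value/weight ratio, highest first.
Order: G (297/5=59.40) > D (262/8=32.75) > A (286/15=19.07) > B (187/14=13.36) > F (168/13=12.92) > E (234/33=7.09) > C (94/29=3.24) > H (13/6=2.17)
Fill: take G (5 @ 297) → take D (8 @ 262) → take A (15 @ 286) → take B (14 @ 187) → take F (13 @ 168) → take 17/33 of E → 120.55; 72/72 used.
Total value = 1320.55

1320.55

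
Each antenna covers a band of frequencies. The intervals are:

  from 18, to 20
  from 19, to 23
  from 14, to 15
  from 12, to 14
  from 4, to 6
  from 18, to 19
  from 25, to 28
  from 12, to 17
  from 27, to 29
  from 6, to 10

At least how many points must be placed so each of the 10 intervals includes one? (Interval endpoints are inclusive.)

Sort by right endpoint; whenever an interval is uncovered, place a point at its right end.
Sorted: [4,6] [6,10] [12,14] [14,15] [12,17] [18,19] [18,20] [19,23] [25,28] [27,29]
{[4,6],[6,10]} hit by 6; {[12,14],[14,15],[12,17]} hit by 14; {[18,19],[18,20],[19,23]} hit by 19; {[25,28],[27,29]} hit by 28.
Points: 6, 14, 19, 28 (4 total).

4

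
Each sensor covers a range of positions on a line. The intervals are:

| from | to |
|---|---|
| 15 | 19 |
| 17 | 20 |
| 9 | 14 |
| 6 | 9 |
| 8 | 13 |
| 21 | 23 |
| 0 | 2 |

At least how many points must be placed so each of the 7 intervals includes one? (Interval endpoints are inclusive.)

Sorted: [0,2] [6,9] [8,13] [9,14] [15,19] [17,20] [21,23]
{[0,2]} hit by 2; {[6,9],[8,13],[9,14]} hit by 9; {[15,19],[17,20]} hit by 19; {[21,23]} hit by 23.
Points: 2, 9, 19, 23 (4 total).

4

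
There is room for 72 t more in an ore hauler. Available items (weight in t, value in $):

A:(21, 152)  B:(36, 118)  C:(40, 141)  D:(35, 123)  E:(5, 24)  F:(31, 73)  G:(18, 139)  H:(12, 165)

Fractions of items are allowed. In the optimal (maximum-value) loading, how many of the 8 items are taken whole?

Sort by value per unit weight and fill in that order.
Order: H (165/12=13.75) > G (139/18=7.72) > A (152/21=7.24) > E (24/5=4.80) > C (141/40=3.52) > D (123/35=3.51) > B (118/36=3.28) > F (73/31=2.35)
Fill: take H (12 @ 165) → take G (18 @ 139) → take A (21 @ 152) → take E (5 @ 24) → take 16/40 of C → 56.40; 72/72 used.
4 item(s) taken whole; one partial (take 16/40 of C).

4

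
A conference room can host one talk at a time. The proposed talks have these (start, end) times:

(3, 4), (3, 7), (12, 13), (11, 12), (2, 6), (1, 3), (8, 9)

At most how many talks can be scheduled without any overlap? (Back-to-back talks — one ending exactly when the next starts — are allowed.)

5

By end time: (1,3), (3,4), (2,6), (3,7), (8,9), (11,12), (12,13).
Pick (1,3); next start ≥ 3 → (3,4); next start ≥ 4 → (8,9); next start ≥ 9 → (11,12); next start ≥ 12 → (12,13).
Selected 5 talks.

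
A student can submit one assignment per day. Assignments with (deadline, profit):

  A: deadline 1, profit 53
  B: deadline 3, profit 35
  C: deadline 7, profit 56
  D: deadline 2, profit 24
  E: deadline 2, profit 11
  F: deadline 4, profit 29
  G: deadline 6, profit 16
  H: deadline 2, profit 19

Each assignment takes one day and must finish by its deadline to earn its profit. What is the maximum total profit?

213

Take jobs in profit order; each goes to the latest open slot no later than its deadline.
Profit order: C=56 A=53 B=35 F=29 D=24 H=19 G=16 E=11
Assign: C→slot 7, A→slot 1, B→slot 3, F→slot 4, D→slot 2, H skipped, G→slot 6, E skipped.
Slots: [1:A] [2:D] [3:B] [4:F] [6:G] [7:C]
Profit = 53 + 24 + 35 + 29 + 16 + 56 = 213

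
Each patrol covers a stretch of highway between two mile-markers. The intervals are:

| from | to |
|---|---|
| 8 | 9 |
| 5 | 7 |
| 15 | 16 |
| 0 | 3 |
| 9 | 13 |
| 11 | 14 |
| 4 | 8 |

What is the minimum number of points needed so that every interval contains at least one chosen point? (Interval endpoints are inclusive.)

5

By right end: [0,3]  [5,7]  [4,8]  [8,9]  [9,13]  [11,14]  [15,16]
[0,3] uncovered → point at 3; [5,7] uncovered → point at 7; [8,9] uncovered → point at 9; [11,14] uncovered → point at 14; [15,16] uncovered → point at 16.
Points: 3, 7, 9, 14, 16 (5 total).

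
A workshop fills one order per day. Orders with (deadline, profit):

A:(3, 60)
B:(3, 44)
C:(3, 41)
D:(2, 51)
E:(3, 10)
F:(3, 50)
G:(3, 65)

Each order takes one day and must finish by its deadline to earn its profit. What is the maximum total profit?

Sort by profit descending; place each in the latest free slot ≤ its deadline.
By profit: G(d3,65), A(d3,60), D(d2,51), F(d3,50), B(d3,44), C(d3,41), E(d3,10)
G→slot 3; A→slot 2; D→slot 1; F skipped; B skipped; C skipped; E skipped.
Profit = 51 + 60 + 65 = 176

176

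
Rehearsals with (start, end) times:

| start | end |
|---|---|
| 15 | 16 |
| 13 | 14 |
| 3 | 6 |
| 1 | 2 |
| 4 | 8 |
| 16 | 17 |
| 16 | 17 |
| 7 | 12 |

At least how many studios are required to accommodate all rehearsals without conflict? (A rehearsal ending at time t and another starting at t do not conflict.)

Events (time:±→running): 1:+→1 2:-→0 3:+→1 4:+→2 … peak 2.

2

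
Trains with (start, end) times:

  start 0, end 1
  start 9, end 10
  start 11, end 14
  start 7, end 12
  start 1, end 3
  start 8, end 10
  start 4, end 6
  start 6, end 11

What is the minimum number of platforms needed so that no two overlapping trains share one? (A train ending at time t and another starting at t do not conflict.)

Events (time:±→running): 0:+→1 1:-→0 1:+→1 3:-→0 4:+→1 6:-→0 6:+→1 7:+→2 8:+→3 9:+→4 … peak 4.

4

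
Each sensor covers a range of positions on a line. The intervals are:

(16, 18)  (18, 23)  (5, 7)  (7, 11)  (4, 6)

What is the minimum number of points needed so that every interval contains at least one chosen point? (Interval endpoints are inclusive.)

Sort by right endpoint; whenever an interval is uncovered, place a point at its right end.
Sorted: [4,6] [5,7] [7,11] [16,18] [18,23]
{[4,6],[5,7]} hit by 6; {[7,11]} hit by 11; {[16,18],[18,23]} hit by 18.
Points: 6, 11, 18 (3 total).

3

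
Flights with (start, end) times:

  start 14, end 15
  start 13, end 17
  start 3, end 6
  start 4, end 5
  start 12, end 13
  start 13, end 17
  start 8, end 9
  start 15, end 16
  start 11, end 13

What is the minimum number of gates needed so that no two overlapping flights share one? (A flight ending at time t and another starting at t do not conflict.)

The answer is the maximum number of intervals overlapping at any instant.
starts: [3, 4, 8, 11, 12, 13, 13, 14, 15]
ends:   [5, 6, 9, 13, 13, 15, 16, 17, 17]
s3→1 s4→2 e5→1 e6→0 s8→1 e9→0 s11→1 s12→2 e13→1 e13→0 s13→1 s13→2 s14→3  — peak 3.

3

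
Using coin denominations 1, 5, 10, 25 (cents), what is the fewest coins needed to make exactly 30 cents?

Use the largest denomination that fits, subtract, and repeat.
30 = 1×25 + 1×5
Total coins = 1 + 1 = 2

2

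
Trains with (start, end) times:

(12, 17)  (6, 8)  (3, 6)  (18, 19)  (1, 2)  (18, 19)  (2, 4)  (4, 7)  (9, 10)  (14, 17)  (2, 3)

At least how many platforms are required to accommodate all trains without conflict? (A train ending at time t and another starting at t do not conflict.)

2

Count concurrent intervals with a sweep; the peak is the room count.
starts: [1, 2, 2, 3, 4, 6, 9, 12, 14, 18, 18]
ends:   [2, 3, 4, 6, 7, 8, 10, 17, 17, 19, 19]
s1→1 e2→0 s2→1 s2→2  — peak 2.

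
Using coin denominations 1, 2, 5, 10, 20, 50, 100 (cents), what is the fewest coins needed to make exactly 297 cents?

Use the largest denomination that fits, subtract, and repeat.
297 = 2×100 + 1×50 + 2×20 + 1×5 + 1×2
Total coins = 2 + 1 + 2 + 1 + 1 = 7

7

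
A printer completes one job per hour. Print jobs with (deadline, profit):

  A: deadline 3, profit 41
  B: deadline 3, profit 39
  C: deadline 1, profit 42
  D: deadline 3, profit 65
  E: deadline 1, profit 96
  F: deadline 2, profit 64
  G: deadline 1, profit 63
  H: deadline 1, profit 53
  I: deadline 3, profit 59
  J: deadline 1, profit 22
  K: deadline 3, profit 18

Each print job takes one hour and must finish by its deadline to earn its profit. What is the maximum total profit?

Take jobs in profit order; each goes to the latest open slot no later than its deadline.
Profit order: E=96 D=65 F=64 G=63 I=59 H=53 C=42 A=41 B=39 J=22 K=18
Assign: E→slot 1, D→slot 3, F→slot 2, G skipped, I skipped, H skipped, C skipped, A skipped, B skipped, J skipped, K skipped.
Slots: [1:E] [2:F] [3:D]
Profit = 96 + 64 + 65 = 225

225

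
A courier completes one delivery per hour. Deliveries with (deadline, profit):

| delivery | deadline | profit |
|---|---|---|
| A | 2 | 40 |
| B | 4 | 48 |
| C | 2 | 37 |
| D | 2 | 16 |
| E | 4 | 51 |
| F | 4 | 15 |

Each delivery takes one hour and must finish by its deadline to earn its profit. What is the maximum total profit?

Take jobs in profit order; each goes to the latest open slot no later than its deadline.
Profit order: E=51 B=48 A=40 C=37 D=16 F=15
Assign: E→slot 4, B→slot 3, A→slot 2, C→slot 1, D skipped, F skipped.
Slots: [1:C] [2:A] [3:B] [4:E]
Profit = 37 + 40 + 48 + 51 = 176

176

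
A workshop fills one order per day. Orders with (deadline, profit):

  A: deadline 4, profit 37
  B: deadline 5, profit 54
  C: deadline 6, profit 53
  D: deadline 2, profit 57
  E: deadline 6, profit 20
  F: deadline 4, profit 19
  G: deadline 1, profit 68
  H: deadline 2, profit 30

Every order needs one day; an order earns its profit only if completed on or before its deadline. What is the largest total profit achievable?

Take jobs in profit order; each goes to the latest open slot no later than its deadline.
Profit order: G=68 D=57 B=54 C=53 A=37 H=30 E=20 F=19
Assign: G→slot 1, D→slot 2, B→slot 5, C→slot 6, A→slot 4, H skipped, E→slot 3, F skipped.
Slots: [1:G] [2:D] [3:E] [4:A] [5:B] [6:C]
Profit = 68 + 57 + 20 + 37 + 54 + 53 = 289

289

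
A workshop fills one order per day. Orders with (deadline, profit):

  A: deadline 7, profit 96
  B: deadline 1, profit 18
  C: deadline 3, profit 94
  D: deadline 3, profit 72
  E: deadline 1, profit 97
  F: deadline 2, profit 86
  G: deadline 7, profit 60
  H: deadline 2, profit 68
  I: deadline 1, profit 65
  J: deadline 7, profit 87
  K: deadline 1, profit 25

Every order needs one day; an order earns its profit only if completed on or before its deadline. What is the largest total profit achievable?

520

Take jobs in profit order; each goes to the latest open slot no later than its deadline.
By profit: E(d1,97), A(d7,96), C(d3,94), J(d7,87), F(d2,86), D(d3,72), H(d2,68), I(d1,65), G(d7,60), K(d1,25), B(d1,18)
E→slot 1; A→slot 7; C→slot 3; J→slot 6; F→slot 2; D skipped; H skipped; I skipped; G→slot 5; K skipped; B skipped.
Profit = 97 + 86 + 94 + 60 + 87 + 96 = 520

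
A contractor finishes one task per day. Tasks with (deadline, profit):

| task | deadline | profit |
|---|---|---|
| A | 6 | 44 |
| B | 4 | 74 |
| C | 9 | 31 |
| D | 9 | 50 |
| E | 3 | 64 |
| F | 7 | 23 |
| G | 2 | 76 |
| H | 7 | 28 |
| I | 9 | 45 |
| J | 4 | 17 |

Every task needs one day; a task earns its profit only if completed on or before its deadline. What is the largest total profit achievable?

435

Profit order: G=76 B=74 E=64 D=50 I=45 A=44 C=31 H=28 F=23 J=17
Assign: G→slot 2, B→slot 4, E→slot 3, D→slot 9, I→slot 8, A→slot 6, C→slot 7, H→slot 5, F→slot 1, J skipped.
Slots: [1:F] [2:G] [3:E] [4:B] [5:H] [6:A] [7:C] [8:I] [9:D]
Profit = 23 + 76 + 64 + 74 + 28 + 44 + 31 + 45 + 50 = 435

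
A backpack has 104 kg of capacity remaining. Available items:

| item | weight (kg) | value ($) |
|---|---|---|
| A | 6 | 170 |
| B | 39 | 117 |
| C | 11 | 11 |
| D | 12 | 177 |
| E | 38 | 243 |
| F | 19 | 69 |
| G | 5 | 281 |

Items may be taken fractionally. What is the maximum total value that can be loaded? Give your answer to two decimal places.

1012.00

Order: G (281/5=56.20) > A (170/6=28.33) > D (177/12=14.75) > E (243/38=6.39) > F (69/19=3.63) > B (117/39=3.00) > C (11/11=1.00)
Fill: take G (5 @ 281) → take A (6 @ 170) → take D (12 @ 177) → take E (38 @ 243) → take F (19 @ 69) → take 24/39 of B → 72.00; 104/104 used.
Total value = 1012.00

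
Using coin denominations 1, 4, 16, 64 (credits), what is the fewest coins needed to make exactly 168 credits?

6

168 = 2×64 + 2×16 + 2×4
Total coins = 2 + 2 + 2 = 6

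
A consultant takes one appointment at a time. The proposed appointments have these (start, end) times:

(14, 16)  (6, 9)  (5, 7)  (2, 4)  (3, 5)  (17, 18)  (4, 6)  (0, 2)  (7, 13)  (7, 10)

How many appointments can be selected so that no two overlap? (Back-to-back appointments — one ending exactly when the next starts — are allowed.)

Order by finish time; keep every interval that doesn't clash with the previous kept one.
By end time: (0,2), (2,4), (3,5), (4,6), (5,7), (6,9), (7,10), (7,13), (14,16), (17,18).
Pick (0,2); next start ≥ 2 → (2,4); next start ≥ 4 → (4,6); next start ≥ 6 → (6,9); next start ≥ 9 → (14,16); next start ≥ 16 → (17,18).
Selected 6 appointments.

6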